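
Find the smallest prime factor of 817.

19

817 is odd.
Digit sum 16, not divisible by 3.
Ends in 7: not divisible by 5.
7: 817 = 7·116 + 5
11: 817 = 11·74 + 3
13: 817 = 13·62 + 11
17: 817 = 17·48 + 1
19: 817 = 19·43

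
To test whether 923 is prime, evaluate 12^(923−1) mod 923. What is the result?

703

12^1 ≡ 12 (mod 923)
12^2 ≡ 12^2 = 144 ≡ 144 (mod 923)
12^4 ≡ 144^2 = 20736 ≡ 430 (mod 923)
12^8 ≡ 430^2 = 184900 ≡ 300 (mod 923)
12^16 ≡ 300^2 = 90000 ≡ 469 (mod 923)
12^32 ≡ 469^2 = 219961 ≡ 287 (mod 923)
12^64 ≡ 287^2 = 82369 ≡ 222 (mod 923)
12^128 ≡ 222^2 = 49284 ≡ 365 (mod 923)
12^256 ≡ 365^2 = 133225 ≡ 313 (mod 923)
12^512 ≡ 313^2 = 97969 ≡ 131 (mod 923)
922 = 512 + 256 + 128 + 16 + 8 + 2 in binary powers of 2.
So 12^922 ≡ 131 · 313 · 365 · 469 · 300 · 144 ≡ 703 (mod 923).
Since 703 ≠ 1, base 12 is a Fermat witness: 923 is composite.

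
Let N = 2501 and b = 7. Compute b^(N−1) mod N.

7^1 ≡ 7 (mod 2501)
7^2 ≡ 7^2 = 49 ≡ 49 (mod 2501)
7^4 ≡ 49^2 = 2401 ≡ 2401 (mod 2501)
7^8 ≡ 2401^2 = 5764801 ≡ 2497 (mod 2501)
7^16 ≡ 2497^2 = 6235009 ≡ 16 (mod 2501)
7^32 ≡ 16^2 = 256 ≡ 256 (mod 2501)
7^64 ≡ 256^2 = 65536 ≡ 510 (mod 2501)
7^128 ≡ 510^2 = 260100 ≡ 2497 (mod 2501)
7^256 ≡ 2497^2 = 6235009 ≡ 16 (mod 2501)
7^512 ≡ 16^2 = 256 ≡ 256 (mod 2501)
7^1024 ≡ 256^2 = 65536 ≡ 510 (mod 2501)
7^2048 ≡ 510^2 = 260100 ≡ 2497 (mod 2501)
2500 = 2048 + 256 + 128 + 64 + 4 in binary powers of 2.
So 7^2500 ≡ 2497 · 16 · 2497 · 510 · 2401 ≡ 1721 (mod 2501).
Since 1721 ≠ 1, base 7 is a Fermat witness: 2501 is composite.

1721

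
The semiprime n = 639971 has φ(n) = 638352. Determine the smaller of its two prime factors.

683

φ(n) = (p−1)(q−1) = n − (p+q) + 1, so p + q = 639971 − 638352 + 1 = 1620.
p and q are the roots of t² − 1620t + 639971 = 0.
Discriminant: 1620² − 4·639971 = 2624400 − 2559884 = 64516; √64516 = 254.
q = (1620 − 254)/2 = 683, p = (1620 + 254)/2 = 937.
Check: 683 · 937 = 639971.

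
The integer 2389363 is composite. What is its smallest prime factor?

2389363 is odd.
Digit sum 34, not divisible by 3.
Ends in 3: not divisible by 5.
7: 2389363 = 7·341337 + 4
11: 2389363 = 11·217214 + 9
13: 2389363 = 13·183797 + 2
17: 2389363 = 17·140550 + 13
19: 2389363 = 19·125755 + 18
23: 2389363 = 23·103885 + 8
29: 2389363 = 29·82391 + 24
31: 2389363 = 31·77076 + 7
37: 2389363 = 37·64577 + 14
41: 2389363 = 41·58277 + 6
43: 2389363 = 43·55566 + 25
47: 2389363 = 47·50837 + 24
53: 2389363 = 53·45082 + 17
59: 2389363 = 59·40497 + 40
61: 2389363 = 61·39169 + 54
67: 2389363 = 67·35662 + 9
71: 2389363 = 71·33653

71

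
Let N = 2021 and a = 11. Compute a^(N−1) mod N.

11^1 ≡ 11 (mod 2021)
11^2 ≡ 11^2 = 121 ≡ 121 (mod 2021)
11^4 ≡ 121^2 = 14641 ≡ 494 (mod 2021)
11^8 ≡ 494^2 = 244036 ≡ 1516 (mod 2021)
11^16 ≡ 1516^2 = 2298256 ≡ 379 (mod 2021)
11^32 ≡ 379^2 = 143641 ≡ 150 (mod 2021)
11^64 ≡ 150^2 = 22500 ≡ 269 (mod 2021)
11^128 ≡ 269^2 = 72361 ≡ 1626 (mod 2021)
11^256 ≡ 1626^2 = 2643876 ≡ 408 (mod 2021)
11^512 ≡ 408^2 = 166464 ≡ 742 (mod 2021)
11^1024 ≡ 742^2 = 550564 ≡ 852 (mod 2021)
2020 = 1024 + 512 + 256 + 128 + 64 + 32 + 4 in binary powers of 2.
So 11^2020 ≡ 852 · 742 · 408 · 1626 · 269 · 150 · 494 ≡ 1741 (mod 2021).
Since 1741 ≠ 1, base 11 is a Fermat witness: 2021 is composite.

1741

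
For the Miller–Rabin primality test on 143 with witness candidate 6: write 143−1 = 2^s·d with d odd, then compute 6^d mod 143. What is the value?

50

143 − 1 = 142 = 2^1 · 71, so d = 71.
6^1 ≡ 6 (mod 143)
6^2 ≡ 6^2 = 36 ≡ 36 (mod 143)
6^4 ≡ 36^2 = 1296 ≡ 9 (mod 143)
6^8 ≡ 9^2 = 81 ≡ 81 (mod 143)
6^16 ≡ 81^2 = 6561 ≡ 126 (mod 143)
6^32 ≡ 126^2 = 15876 ≡ 3 (mod 143)
6^64 ≡ 3^2 = 9 ≡ 9 (mod 143)
71 = 64 + 4 + 2 + 1 in binary powers of 2.
So 6^71 ≡ 9 · 9 · 36 · 6 ≡ 50 (mod 143).
Squaring chain: 50; never reaches −1, so base 6 is a Miller–Rabin witness that 143 is composite.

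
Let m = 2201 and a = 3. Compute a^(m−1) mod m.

3^1 ≡ 3 (mod 2201)
3^2 ≡ 3^2 = 9 ≡ 9 (mod 2201)
3^4 ≡ 9^2 = 81 ≡ 81 (mod 2201)
3^8 ≡ 81^2 = 6561 ≡ 2159 (mod 2201)
3^16 ≡ 2159^2 = 4661281 ≡ 1764 (mod 2201)
3^32 ≡ 1764^2 = 3111696 ≡ 1683 (mod 2201)
3^64 ≡ 1683^2 = 2832489 ≡ 2003 (mod 2201)
3^128 ≡ 2003^2 = 4012009 ≡ 1787 (mod 2201)
3^256 ≡ 1787^2 = 3193369 ≡ 1919 (mod 2201)
3^512 ≡ 1919^2 = 3682561 ≡ 288 (mod 2201)
3^1024 ≡ 288^2 = 82944 ≡ 1507 (mod 2201)
3^2048 ≡ 1507^2 = 2271049 ≡ 1818 (mod 2201)
2200 = 2048 + 128 + 16 + 8 in binary powers of 2.
So 3^2200 ≡ 1818 · 1787 · 1764 · 2159 ≡ 1110 (mod 2201).
Since 1110 ≠ 1, base 3 is a Fermat witness: 2201 is composite.

1110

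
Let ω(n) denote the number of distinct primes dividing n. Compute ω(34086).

5

34086 = 2 · 17043
17043 = 3 · 5681
5681 = 13 · 437
437 = 19 · 23
34086 = 2 · 3 · 13 · 19 · 23, which has 5 distinct prime factors.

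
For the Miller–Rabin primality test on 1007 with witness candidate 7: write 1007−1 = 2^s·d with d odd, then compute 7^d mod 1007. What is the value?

1007 − 1 = 1006 = 2^1 · 503, so d = 503.
7^1 ≡ 7 (mod 1007)
7^2 ≡ 7^2 = 49 ≡ 49 (mod 1007)
7^4 ≡ 49^2 = 2401 ≡ 387 (mod 1007)
7^8 ≡ 387^2 = 149769 ≡ 733 (mod 1007)
7^16 ≡ 733^2 = 537289 ≡ 558 (mod 1007)
7^32 ≡ 558^2 = 311364 ≡ 201 (mod 1007)
7^64 ≡ 201^2 = 40401 ≡ 121 (mod 1007)
7^128 ≡ 121^2 = 14641 ≡ 543 (mod 1007)
7^256 ≡ 543^2 = 294849 ≡ 805 (mod 1007)
503 = 256 + 128 + 64 + 32 + 16 + 4 + 2 + 1 in binary powers of 2.
So 7^503 ≡ 805 · 543 · 121 · 201 · 558 · 387 · 49 · 7 ≡ 467 (mod 1007).
Squaring chain: 467; never reaches −1, so base 7 is a Miller–Rabin witness that 1007 is composite.

467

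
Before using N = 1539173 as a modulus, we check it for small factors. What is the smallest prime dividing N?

1539173 is odd.
Digit sum 29, not divisible by 3.
Ends in 3: not divisible by 5.
7: 1539173 = 7·219881 + 6
11: 1539173 = 11·139924 + 9
13: 1539173 = 13·118397 + 12
17: 1539173 = 17·90539 + 10
19: 1539173 = 19·81009 + 2
23: 1539173 = 23·66920 + 13
29: 1539173 = 29·53074 + 27
31: 1539173 = 31·49650 + 23
37: 1539173 = 37·41599 + 10
41: 1539173 = 41·37540 + 33
43: 1539173 = 43·35794 + 31
47: 1539173 = 47·32748 + 17
53: 1539173 = 53·29041

53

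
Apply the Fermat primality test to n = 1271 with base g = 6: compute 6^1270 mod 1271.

583

6^1 ≡ 6 (mod 1271)
6^2 ≡ 6^2 = 36 ≡ 36 (mod 1271)
6^4 ≡ 36^2 = 1296 ≡ 25 (mod 1271)
6^8 ≡ 25^2 = 625 ≡ 625 (mod 1271)
6^16 ≡ 625^2 = 390625 ≡ 428 (mod 1271)
6^32 ≡ 428^2 = 183184 ≡ 160 (mod 1271)
6^64 ≡ 160^2 = 25600 ≡ 180 (mod 1271)
6^128 ≡ 180^2 = 32400 ≡ 625 (mod 1271)
6^256 ≡ 625^2 = 390625 ≡ 428 (mod 1271)
6^512 ≡ 428^2 = 183184 ≡ 160 (mod 1271)
6^1024 ≡ 160^2 = 25600 ≡ 180 (mod 1271)
1270 = 1024 + 128 + 64 + 32 + 16 + 4 + 2 in binary powers of 2.
So 6^1270 ≡ 180 · 625 · 180 · 160 · 428 · 25 · 36 ≡ 583 (mod 1271).
Since 583 ≠ 1, base 6 is a Fermat witness: 1271 is composite.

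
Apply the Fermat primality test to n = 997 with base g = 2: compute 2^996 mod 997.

2^1 ≡ 2 (mod 997)
2^2 ≡ 2^2 = 4 ≡ 4 (mod 997)
2^4 ≡ 4^2 = 16 ≡ 16 (mod 997)
2^8 ≡ 16^2 = 256 ≡ 256 (mod 997)
2^16 ≡ 256^2 = 65536 ≡ 731 (mod 997)
2^32 ≡ 731^2 = 534361 ≡ 966 (mod 997)
2^64 ≡ 966^2 = 933156 ≡ 961 (mod 997)
2^128 ≡ 961^2 = 923521 ≡ 299 (mod 997)
2^256 ≡ 299^2 = 89401 ≡ 668 (mod 997)
2^512 ≡ 668^2 = 446224 ≡ 565 (mod 997)
996 = 512 + 256 + 128 + 64 + 32 + 4 in binary powers of 2.
So 2^996 ≡ 565 · 668 · 299 · 961 · 966 · 16 ≡ 1 (mod 997).
Since the result is 1, base 2 gives no evidence that 997 is composite.

1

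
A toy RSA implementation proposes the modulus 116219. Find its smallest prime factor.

23

116219 is odd.
Digit sum 20, not divisible by 3.
Ends in 9: not divisible by 5.
7: 116219 = 7·16602 + 5
11: 116219 = 11·10565 + 4
13: 116219 = 13·8939 + 12
17: 116219 = 17·6836 + 7
19: 116219 = 19·6116 + 15
23: 116219 = 23·5053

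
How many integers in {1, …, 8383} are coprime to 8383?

8200

Factor: 8383 = 83 · 101.
φ(8383) = (83−1) · (101−1) = 82 · 100 = 8200.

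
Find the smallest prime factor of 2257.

37

2257 is odd.
Digit sum 16, not divisible by 3.
Ends in 7: not divisible by 5.
7: 2257 = 7·322 + 3
11: 2257 = 11·205 + 2
13: 2257 = 13·173 + 8
17: 2257 = 17·132 + 13
19: 2257 = 19·118 + 15
23: 2257 = 23·98 + 3
29: 2257 = 29·77 + 24
31: 2257 = 31·72 + 25
37: 2257 = 37·61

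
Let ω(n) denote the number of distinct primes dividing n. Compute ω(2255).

3

2255 = 5 · 451
451 = 11 · 41
2255 = 5 · 11 · 41, which has 3 distinct prime factors.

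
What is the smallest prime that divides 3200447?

43

3200447 is odd.
Digit sum 20, not divisible by 3.
Ends in 7: not divisible by 5.
7: 3200447 = 7·457206 + 5
11: 3200447 = 11·290949 + 8
13: 3200447 = 13·246188 + 3
17: 3200447 = 17·188261 + 10
19: 3200447 = 19·168444 + 11
23: 3200447 = 23·139149 + 20
29: 3200447 = 29·110360 + 7
31: 3200447 = 31·103240 + 7
37: 3200447 = 37·86498 + 21
41: 3200447 = 41·78059 + 28
43: 3200447 = 43·74429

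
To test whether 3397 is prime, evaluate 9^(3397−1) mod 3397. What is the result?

9^1 ≡ 9 (mod 3397)
9^2 ≡ 9^2 = 81 ≡ 81 (mod 3397)
9^4 ≡ 81^2 = 6561 ≡ 3164 (mod 3397)
9^8 ≡ 3164^2 = 10010896 ≡ 3334 (mod 3397)
9^16 ≡ 3334^2 = 11115556 ≡ 572 (mod 3397)
9^32 ≡ 572^2 = 327184 ≡ 1072 (mod 3397)
9^64 ≡ 1072^2 = 1149184 ≡ 998 (mod 3397)
9^128 ≡ 998^2 = 996004 ≡ 683 (mod 3397)
9^256 ≡ 683^2 = 466489 ≡ 1100 (mod 3397)
9^512 ≡ 1100^2 = 1210000 ≡ 668 (mod 3397)
9^1024 ≡ 668^2 = 446224 ≡ 1217 (mod 3397)
9^2048 ≡ 1217^2 = 1481089 ≡ 3394 (mod 3397)
3396 = 2048 + 1024 + 256 + 64 + 4 in binary powers of 2.
So 9^3396 ≡ 3394 · 1217 · 1100 · 998 · 3164 ≡ 97 (mod 3397).
Since 97 ≠ 1, base 9 is a Fermat witness: 3397 is composite.

97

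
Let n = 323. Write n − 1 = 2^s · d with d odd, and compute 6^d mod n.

244

323 − 1 = 322 = 2^1 · 161, so d = 161.
6^1 ≡ 6 (mod 323)
6^2 ≡ 6^2 = 36 ≡ 36 (mod 323)
6^4 ≡ 36^2 = 1296 ≡ 4 (mod 323)
6^8 ≡ 4^2 = 16 ≡ 16 (mod 323)
6^16 ≡ 16^2 = 256 ≡ 256 (mod 323)
6^32 ≡ 256^2 = 65536 ≡ 290 (mod 323)
6^64 ≡ 290^2 = 84100 ≡ 120 (mod 323)
6^128 ≡ 120^2 = 14400 ≡ 188 (mod 323)
161 = 128 + 32 + 1 in binary powers of 2.
So 6^161 ≡ 188 · 290 · 6 ≡ 244 (mod 323).
Squaring chain: 244; never reaches −1, so base 6 is a Miller–Rabin witness that 323 is composite.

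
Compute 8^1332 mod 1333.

8^1 ≡ 8 (mod 1333)
8^2 ≡ 8^2 = 64 ≡ 64 (mod 1333)
8^4 ≡ 64^2 = 4096 ≡ 97 (mod 1333)
8^8 ≡ 97^2 = 9409 ≡ 78 (mod 1333)
8^16 ≡ 78^2 = 6084 ≡ 752 (mod 1333)
8^32 ≡ 752^2 = 565504 ≡ 312 (mod 1333)
8^64 ≡ 312^2 = 97344 ≡ 35 (mod 1333)
8^128 ≡ 35^2 = 1225 ≡ 1225 (mod 1333)
8^256 ≡ 1225^2 = 1500625 ≡ 1000 (mod 1333)
8^512 ≡ 1000^2 = 1000000 ≡ 250 (mod 1333)
8^1024 ≡ 250^2 = 62500 ≡ 1182 (mod 1333)
1332 = 1024 + 256 + 32 + 16 + 4 in binary powers of 2.
So 8^1332 ≡ 1182 · 1000 · 312 · 752 · 97 ≡ 64 (mod 1333).
Since 64 ≠ 1, base 8 is a Fermat witness: 1333 is composite.

64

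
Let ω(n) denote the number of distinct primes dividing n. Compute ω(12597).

4

12597 = 3 · 4199
4199 = 13 · 323
323 = 17 · 19
12597 = 3 · 13 · 17 · 19, which has 4 distinct prime factors.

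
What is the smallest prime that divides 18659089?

18659089 is odd.
Digit sum 46, not divisible by 3.
Ends in 9: not divisible by 5.
7: 18659089 = 7·2665584 + 1
11: 18659089 = 11·1696280 + 9
13: 18659089 = 13·1435314 + 7
17: 18659089 = 17·1097593 + 8
19: 18659089 = 19·982057 + 6
23: 18659089 = 23·811264 + 17
29: 18659089 = 29·643416 + 25
31: 18659089 = 31·601906 + 3
37: 18659089 = 37·504299 + 26
41: 18659089 = 41·455099 + 30
43: 18659089 = 43·433932 + 13
47: 18659089 = 47·397001 + 42
53: 18659089 = 53·352058 + 15
59: 18659089 = 59·316255 + 44
61: 18659089 = 61·305886 + 43
67: 18659089 = 67·278493 + 58
71: 18659089 = 71·262804 + 5
73: 18659089 = 73·255603 + 70
79: 18659089 = 79·236191

79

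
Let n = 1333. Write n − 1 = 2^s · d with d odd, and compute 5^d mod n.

1333 − 1 = 1332 = 2^2 · 333, so d = 333.
5^1 ≡ 5 (mod 1333)
5^2 ≡ 5^2 = 25 ≡ 25 (mod 1333)
5^4 ≡ 25^2 = 625 ≡ 625 (mod 1333)
5^8 ≡ 625^2 = 390625 ≡ 56 (mod 1333)
5^16 ≡ 56^2 = 3136 ≡ 470 (mod 1333)
5^32 ≡ 470^2 = 220900 ≡ 955 (mod 1333)
5^64 ≡ 955^2 = 912025 ≡ 253 (mod 1333)
5^128 ≡ 253^2 = 64009 ≡ 25 (mod 1333)
5^256 ≡ 25^2 = 625 ≡ 625 (mod 1333)
333 = 256 + 64 + 8 + 4 + 1 in binary powers of 2.
So 5^333 ≡ 625 · 253 · 56 · 625 · 5 ≡ 32 (mod 1333).
Squaring chain: 32 → 1024; never reaches −1, so base 5 is a Miller–Rabin witness that 1333 is composite.

32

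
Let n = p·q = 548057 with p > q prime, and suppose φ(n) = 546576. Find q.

709

φ(n) = (p−1)(q−1) = n − (p+q) + 1, so p + q = 548057 − 546576 + 1 = 1482.
p and q are the roots of t² − 1482t + 548057 = 0.
Discriminant: 1482² − 4·548057 = 2196324 − 2192228 = 4096; √4096 = 64.
q = (1482 − 64)/2 = 709, p = (1482 + 64)/2 = 773.
Check: 709 · 773 = 548057.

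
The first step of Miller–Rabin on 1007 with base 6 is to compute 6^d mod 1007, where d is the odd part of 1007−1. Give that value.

1007 − 1 = 1006 = 2^1 · 503, so d = 503.
6^1 ≡ 6 (mod 1007)
6^2 ≡ 6^2 = 36 ≡ 36 (mod 1007)
6^4 ≡ 36^2 = 1296 ≡ 289 (mod 1007)
6^8 ≡ 289^2 = 83521 ≡ 947 (mod 1007)
6^16 ≡ 947^2 = 896809 ≡ 579 (mod 1007)
6^32 ≡ 579^2 = 335241 ≡ 917 (mod 1007)
6^64 ≡ 917^2 = 840889 ≡ 44 (mod 1007)
6^128 ≡ 44^2 = 1936 ≡ 929 (mod 1007)
6^256 ≡ 929^2 = 863041 ≡ 42 (mod 1007)
503 = 256 + 128 + 64 + 32 + 16 + 4 + 2 + 1 in binary powers of 2.
So 6^503 ≡ 42 · 929 · 44 · 917 · 579 · 289 · 36 · 6 ≡ 700 (mod 1007).
Squaring chain: 700; never reaches −1, so base 6 is a Miller–Rabin witness that 1007 is composite.

700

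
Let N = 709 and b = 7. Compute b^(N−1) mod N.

1

7^1 ≡ 7 (mod 709)
7^2 ≡ 7^2 = 49 ≡ 49 (mod 709)
7^4 ≡ 49^2 = 2401 ≡ 274 (mod 709)
7^8 ≡ 274^2 = 75076 ≡ 631 (mod 709)
7^16 ≡ 631^2 = 398161 ≡ 412 (mod 709)
7^32 ≡ 412^2 = 169744 ≡ 293 (mod 709)
7^64 ≡ 293^2 = 85849 ≡ 60 (mod 709)
7^128 ≡ 60^2 = 3600 ≡ 55 (mod 709)
7^256 ≡ 55^2 = 3025 ≡ 189 (mod 709)
7^512 ≡ 189^2 = 35721 ≡ 271 (mod 709)
708 = 512 + 128 + 64 + 4 in binary powers of 2.
So 7^708 ≡ 271 · 55 · 60 · 274 ≡ 1 (mod 709).
Since the result is 1, base 7 gives no evidence that 709 is composite.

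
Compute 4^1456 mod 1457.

686

4^1 ≡ 4 (mod 1457)
4^2 ≡ 4^2 = 16 ≡ 16 (mod 1457)
4^4 ≡ 16^2 = 256 ≡ 256 (mod 1457)
4^8 ≡ 256^2 = 65536 ≡ 1428 (mod 1457)
4^16 ≡ 1428^2 = 2039184 ≡ 841 (mod 1457)
4^32 ≡ 841^2 = 707281 ≡ 636 (mod 1457)
4^64 ≡ 636^2 = 404496 ≡ 907 (mod 1457)
4^128 ≡ 907^2 = 822649 ≡ 901 (mod 1457)
4^256 ≡ 901^2 = 811801 ≡ 252 (mod 1457)
4^512 ≡ 252^2 = 63504 ≡ 853 (mod 1457)
4^1024 ≡ 853^2 = 727609 ≡ 566 (mod 1457)
1456 = 1024 + 256 + 128 + 32 + 16 in binary powers of 2.
So 4^1456 ≡ 566 · 252 · 901 · 636 · 841 ≡ 686 (mod 1457).
Since 686 ≠ 1, base 4 is a Fermat witness: 1457 is composite.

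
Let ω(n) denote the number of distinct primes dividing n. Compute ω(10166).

4

10166 = 2 · 5083
5083 = 13 · 391
391 = 17 · 23
10166 = 2 · 13 · 17 · 23, which has 4 distinct prime factors.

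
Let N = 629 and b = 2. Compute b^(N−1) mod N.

2^1 ≡ 2 (mod 629)
2^2 ≡ 2^2 = 4 ≡ 4 (mod 629)
2^4 ≡ 4^2 = 16 ≡ 16 (mod 629)
2^8 ≡ 16^2 = 256 ≡ 256 (mod 629)
2^16 ≡ 256^2 = 65536 ≡ 120 (mod 629)
2^32 ≡ 120^2 = 14400 ≡ 562 (mod 629)
2^64 ≡ 562^2 = 315844 ≡ 86 (mod 629)
2^128 ≡ 86^2 = 7396 ≡ 477 (mod 629)
2^256 ≡ 477^2 = 227529 ≡ 460 (mod 629)
2^512 ≡ 460^2 = 211600 ≡ 256 (mod 629)
628 = 512 + 64 + 32 + 16 + 4 in binary powers of 2.
So 2^628 ≡ 256 · 86 · 562 · 120 · 16 ≡ 305 (mod 629).
Since 305 ≠ 1, base 2 is a Fermat witness: 629 is composite.

305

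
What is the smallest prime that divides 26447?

26447 is odd.
Digit sum 23, not divisible by 3.
Ends in 7: not divisible by 5.
7: 26447 = 7·3778 + 1
11: 26447 = 11·2404 + 3
13: 26447 = 13·2034 + 5
17: 26447 = 17·1555 + 12
19: 26447 = 19·1391 + 18
23: 26447 = 23·1149 + 20
29: 26447 = 29·911 + 28
31: 26447 = 31·853 + 4
37: 26447 = 37·714 + 29
41: 26447 = 41·645 + 2
43: 26447 = 43·615 + 2
47: 26447 = 47·562 + 33
53: 26447 = 53·499

53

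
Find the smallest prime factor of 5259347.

47

5259347 is odd.
Digit sum 35, not divisible by 3.
Ends in 7: not divisible by 5.
7: 5259347 = 7·751335 + 2
11: 5259347 = 11·478122 + 5
13: 5259347 = 13·404565 + 2
17: 5259347 = 17·309373 + 6
19: 5259347 = 19·276807 + 14
23: 5259347 = 23·228667 + 6
29: 5259347 = 29·181356 + 23
31: 5259347 = 31·169656 + 11
37: 5259347 = 37·142144 + 19
41: 5259347 = 41·128276 + 31
43: 5259347 = 43·122310 + 17
47: 5259347 = 47·111901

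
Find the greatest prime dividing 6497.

89

6497 = 73 · 89
89 is prime.
So 6497 = 73 · 89; the largest prime factor is 89.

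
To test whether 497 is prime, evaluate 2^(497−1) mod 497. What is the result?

135

2^1 ≡ 2 (mod 497)
2^2 ≡ 2^2 = 4 ≡ 4 (mod 497)
2^4 ≡ 4^2 = 16 ≡ 16 (mod 497)
2^8 ≡ 16^2 = 256 ≡ 256 (mod 497)
2^16 ≡ 256^2 = 65536 ≡ 429 (mod 497)
2^32 ≡ 429^2 = 184041 ≡ 151 (mod 497)
2^64 ≡ 151^2 = 22801 ≡ 436 (mod 497)
2^128 ≡ 436^2 = 190096 ≡ 242 (mod 497)
2^256 ≡ 242^2 = 58564 ≡ 415 (mod 497)
496 = 256 + 128 + 64 + 32 + 16 in binary powers of 2.
So 2^496 ≡ 415 · 242 · 436 · 151 · 429 ≡ 135 (mod 497).
Since 135 ≠ 1, base 2 is a Fermat witness: 497 is composite.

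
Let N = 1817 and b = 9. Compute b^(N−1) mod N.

9^1 ≡ 9 (mod 1817)
9^2 ≡ 9^2 = 81 ≡ 81 (mod 1817)
9^4 ≡ 81^2 = 6561 ≡ 1110 (mod 1817)
9^8 ≡ 1110^2 = 1232100 ≡ 174 (mod 1817)
9^16 ≡ 174^2 = 30276 ≡ 1204 (mod 1817)
9^32 ≡ 1204^2 = 1449616 ≡ 1467 (mod 1817)
9^64 ≡ 1467^2 = 2152089 ≡ 761 (mod 1817)
9^128 ≡ 761^2 = 579121 ≡ 1315 (mod 1817)
9^256 ≡ 1315^2 = 1729225 ≡ 1258 (mod 1817)
9^512 ≡ 1258^2 = 1582564 ≡ 1774 (mod 1817)
9^1024 ≡ 1774^2 = 3147076 ≡ 32 (mod 1817)
1816 = 1024 + 512 + 256 + 16 + 8 in binary powers of 2.
So 9^1816 ≡ 32 · 1774 · 1258 · 1204 · 174 ≡ 1021 (mod 1817).
Since 1021 ≠ 1, base 9 is a Fermat witness: 1817 is composite.

1021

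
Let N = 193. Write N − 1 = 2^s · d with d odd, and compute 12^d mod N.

184

193 − 1 = 192 = 2^6 · 3, so d = 3.
12^1 ≡ 12 (mod 193)
12^2 ≡ 12^2 = 144 ≡ 144 (mod 193)
3 = 2 + 1 in binary powers of 2.
So 12^3 ≡ 144 · 12 ≡ 184 (mod 193).
Squaring chain: 184 → 81 → 192 → 1 → 1 → 1; reaches −1, so base 12 does not prove 193 composite.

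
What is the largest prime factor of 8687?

73

8687 = 7 · 1241
1241 = 17 · 73
73 is prime.
So 8687 = 7 · 17 · 73; the largest prime factor is 73.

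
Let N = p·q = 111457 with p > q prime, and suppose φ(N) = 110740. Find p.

φ(n) = (p−1)(q−1) = n − (p+q) + 1, so p + q = 111457 − 110740 + 1 = 718.
p and q are the roots of t² − 718t + 111457 = 0.
Discriminant: 718² − 4·111457 = 515524 − 445828 = 69696; √69696 = 264.
q = (718 − 264)/2 = 227, p = (718 + 264)/2 = 491.
Check: 227 · 491 = 111457.

491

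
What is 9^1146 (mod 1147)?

9^1 ≡ 9 (mod 1147)
9^2 ≡ 9^2 = 81 ≡ 81 (mod 1147)
9^4 ≡ 81^2 = 6561 ≡ 826 (mod 1147)
9^8 ≡ 826^2 = 682276 ≡ 958 (mod 1147)
9^16 ≡ 958^2 = 917764 ≡ 164 (mod 1147)
9^32 ≡ 164^2 = 26896 ≡ 515 (mod 1147)
9^64 ≡ 515^2 = 265225 ≡ 268 (mod 1147)
9^128 ≡ 268^2 = 71824 ≡ 710 (mod 1147)
9^256 ≡ 710^2 = 504100 ≡ 567 (mod 1147)
9^512 ≡ 567^2 = 321489 ≡ 329 (mod 1147)
9^1024 ≡ 329^2 = 108241 ≡ 423 (mod 1147)
1146 = 1024 + 64 + 32 + 16 + 8 + 2 in binary powers of 2.
So 9^1146 ≡ 423 · 268 · 515 · 164 · 958 · 81 ≡ 1062 (mod 1147).
Since 1062 ≠ 1, base 9 is a Fermat witness: 1147 is composite.

1062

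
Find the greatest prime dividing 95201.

83

95201 = 31 · 3071
3071 = 37 · 83
83 is prime.
So 95201 = 31 · 37 · 83; the largest prime factor is 83.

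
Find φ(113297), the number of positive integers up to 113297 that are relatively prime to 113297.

104544

Factor: 113297 = 19 · 67 · 89.
φ(113297) = (19−1) · (67−1) · (89−1) = 18 · 66 · 88 = 104544.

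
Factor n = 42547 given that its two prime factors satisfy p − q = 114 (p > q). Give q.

Since p = q + 114, we have 42547 = q(q + 114), so q² + 114q − 42547 = 0.
Discriminant: 114² + 4·42547 = 12996 + 170188 = 183184; √183184 = 428.
q = (−114 + 428)/2 = 157, and p = q + 114 = 271.
Check: 157 · 271 = 42547.

157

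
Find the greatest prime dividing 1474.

1474 = 2 · 737
737 = 11 · 67
67 is prime.
So 1474 = 2 · 11 · 67; the largest prime factor is 67.

67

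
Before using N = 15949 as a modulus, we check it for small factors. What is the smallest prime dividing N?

41

15949 is odd.
Digit sum 28, not divisible by 3.
Ends in 9: not divisible by 5.
7: 15949 = 7·2278 + 3
11: 15949 = 11·1449 + 10
13: 15949 = 13·1226 + 11
17: 15949 = 17·938 + 3
19: 15949 = 19·839 + 8
23: 15949 = 23·693 + 10
29: 15949 = 29·549 + 28
31: 15949 = 31·514 + 15
37: 15949 = 37·431 + 2
41: 15949 = 41·389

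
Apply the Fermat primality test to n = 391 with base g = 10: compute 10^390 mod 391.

10^1 ≡ 10 (mod 391)
10^2 ≡ 10^2 = 100 ≡ 100 (mod 391)
10^4 ≡ 100^2 = 10000 ≡ 225 (mod 391)
10^8 ≡ 225^2 = 50625 ≡ 186 (mod 391)
10^16 ≡ 186^2 = 34596 ≡ 188 (mod 391)
10^32 ≡ 188^2 = 35344 ≡ 154 (mod 391)
10^64 ≡ 154^2 = 23716 ≡ 256 (mod 391)
10^128 ≡ 256^2 = 65536 ≡ 239 (mod 391)
10^256 ≡ 239^2 = 57121 ≡ 35 (mod 391)
390 = 256 + 128 + 4 + 2 in binary powers of 2.
So 10^390 ≡ 35 · 239 · 225 · 100 ≡ 349 (mod 391).
Since 349 ≠ 1, base 10 is a Fermat witness: 391 is composite.

349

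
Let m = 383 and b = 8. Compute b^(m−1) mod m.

8^1 ≡ 8 (mod 383)
8^2 ≡ 8^2 = 64 ≡ 64 (mod 383)
8^4 ≡ 64^2 = 4096 ≡ 266 (mod 383)
8^8 ≡ 266^2 = 70756 ≡ 284 (mod 383)
8^16 ≡ 284^2 = 80656 ≡ 226 (mod 383)
8^32 ≡ 226^2 = 51076 ≡ 137 (mod 383)
8^64 ≡ 137^2 = 18769 ≡ 2 (mod 383)
8^128 ≡ 2^2 = 4 ≡ 4 (mod 383)
8^256 ≡ 4^2 = 16 ≡ 16 (mod 383)
382 = 256 + 64 + 32 + 16 + 8 + 4 + 2 in binary powers of 2.
So 8^382 ≡ 16 · 2 · 137 · 226 · 284 · 266 · 64 ≡ 1 (mod 383).
Since the result is 1, base 8 gives no evidence that 383 is composite.

1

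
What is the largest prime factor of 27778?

27778 = 2 · 13889
13889 = 17 · 817
817 = 19 · 43
43 is prime.
So 27778 = 2 · 17 · 19 · 43; the largest prime factor is 43.

43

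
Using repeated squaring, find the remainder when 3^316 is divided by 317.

3^1 ≡ 3 (mod 317)
3^2 ≡ 3^2 = 9 ≡ 9 (mod 317)
3^4 ≡ 9^2 = 81 ≡ 81 (mod 317)
3^8 ≡ 81^2 = 6561 ≡ 221 (mod 317)
3^16 ≡ 221^2 = 48841 ≡ 23 (mod 317)
3^32 ≡ 23^2 = 529 ≡ 212 (mod 317)
3^64 ≡ 212^2 = 44944 ≡ 247 (mod 317)
3^128 ≡ 247^2 = 61009 ≡ 145 (mod 317)
3^256 ≡ 145^2 = 21025 ≡ 103 (mod 317)
316 = 256 + 32 + 16 + 8 + 4 in binary powers of 2.
So 3^316 ≡ 103 · 212 · 23 · 221 · 81 ≡ 1 (mod 317).
Since the result is 1, base 3 gives no evidence that 317 is composite.

1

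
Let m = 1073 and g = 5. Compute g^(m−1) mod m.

5^1 ≡ 5 (mod 1073)
5^2 ≡ 5^2 = 25 ≡ 25 (mod 1073)
5^4 ≡ 25^2 = 625 ≡ 625 (mod 1073)
5^8 ≡ 625^2 = 390625 ≡ 53 (mod 1073)
5^16 ≡ 53^2 = 2809 ≡ 663 (mod 1073)
5^32 ≡ 663^2 = 439569 ≡ 712 (mod 1073)
5^64 ≡ 712^2 = 506944 ≡ 488 (mod 1073)
5^128 ≡ 488^2 = 238144 ≡ 1011 (mod 1073)
5^256 ≡ 1011^2 = 1022121 ≡ 625 (mod 1073)
5^512 ≡ 625^2 = 390625 ≡ 53 (mod 1073)
5^1024 ≡ 53^2 = 2809 ≡ 663 (mod 1073)
1072 = 1024 + 32 + 16 in binary powers of 2.
So 5^1072 ≡ 663 · 712 · 663 ≡ 488 (mod 1073).
Since 488 ≠ 1, base 5 is a Fermat witness: 1073 is composite.

488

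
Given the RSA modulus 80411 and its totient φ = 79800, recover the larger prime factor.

φ(n) = (p−1)(q−1) = n − (p+q) + 1, so p + q = 80411 − 79800 + 1 = 612.
p and q are the roots of t² − 612t + 80411 = 0.
Discriminant: 612² − 4·80411 = 374544 − 321644 = 52900; √52900 = 230.
q = (612 − 230)/2 = 191, p = (612 + 230)/2 = 421.
Check: 191 · 421 = 80411.

421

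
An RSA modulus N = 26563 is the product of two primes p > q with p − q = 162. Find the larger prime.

263

Since p = q + 162, we have 26563 = q(q + 162), so q² + 162q − 26563 = 0.
Discriminant: 162² + 4·26563 = 26244 + 106252 = 132496; √132496 = 364.
q = (−162 + 364)/2 = 101, and p = q + 162 = 263.
Check: 101 · 263 = 26563.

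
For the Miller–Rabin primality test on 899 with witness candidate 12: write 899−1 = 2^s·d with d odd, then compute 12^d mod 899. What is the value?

447

899 − 1 = 898 = 2^1 · 449, so d = 449.
12^1 ≡ 12 (mod 899)
12^2 ≡ 12^2 = 144 ≡ 144 (mod 899)
12^4 ≡ 144^2 = 20736 ≡ 59 (mod 899)
12^8 ≡ 59^2 = 3481 ≡ 784 (mod 899)
12^16 ≡ 784^2 = 614656 ≡ 639 (mod 899)
12^32 ≡ 639^2 = 408321 ≡ 175 (mod 899)
12^64 ≡ 175^2 = 30625 ≡ 59 (mod 899)
12^128 ≡ 59^2 = 3481 ≡ 784 (mod 899)
12^256 ≡ 784^2 = 614656 ≡ 639 (mod 899)
449 = 256 + 128 + 64 + 1 in binary powers of 2.
So 12^449 ≡ 639 · 784 · 59 · 12 ≡ 447 (mod 899).
Squaring chain: 447; never reaches −1, so base 12 is a Miller–Rabin witness that 899 is composite.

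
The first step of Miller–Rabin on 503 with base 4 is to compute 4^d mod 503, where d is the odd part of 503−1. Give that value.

1

503 − 1 = 502 = 2^1 · 251, so d = 251.
4^1 ≡ 4 (mod 503)
4^2 ≡ 4^2 = 16 ≡ 16 (mod 503)
4^4 ≡ 16^2 = 256 ≡ 256 (mod 503)
4^8 ≡ 256^2 = 65536 ≡ 146 (mod 503)
4^16 ≡ 146^2 = 21316 ≡ 190 (mod 503)
4^32 ≡ 190^2 = 36100 ≡ 387 (mod 503)
4^64 ≡ 387^2 = 149769 ≡ 378 (mod 503)
4^128 ≡ 378^2 = 142884 ≡ 32 (mod 503)
251 = 128 + 64 + 32 + 16 + 8 + 2 + 1 in binary powers of 2.
So 4^251 ≡ 32 · 378 · 387 · 190 · 146 · 16 · 4 ≡ 1 (mod 503).
Since 4^d ≡ 1 (mod 503), base 4 does not prove 503 composite.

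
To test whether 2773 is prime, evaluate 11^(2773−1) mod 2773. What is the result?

1933

11^1 ≡ 11 (mod 2773)
11^2 ≡ 11^2 = 121 ≡ 121 (mod 2773)
11^4 ≡ 121^2 = 14641 ≡ 776 (mod 2773)
11^8 ≡ 776^2 = 602176 ≡ 435 (mod 2773)
11^16 ≡ 435^2 = 189225 ≡ 661 (mod 2773)
11^32 ≡ 661^2 = 436921 ≡ 1560 (mod 2773)
11^64 ≡ 1560^2 = 2433600 ≡ 1679 (mod 2773)
11^128 ≡ 1679^2 = 2819041 ≡ 1673 (mod 2773)
11^256 ≡ 1673^2 = 2798929 ≡ 972 (mod 2773)
11^512 ≡ 972^2 = 944784 ≡ 1964 (mod 2773)
11^1024 ≡ 1964^2 = 3857296 ≡ 53 (mod 2773)
11^2048 ≡ 53^2 = 2809 ≡ 36 (mod 2773)
2772 = 2048 + 512 + 128 + 64 + 16 + 4 in binary powers of 2.
So 11^2772 ≡ 36 · 1964 · 1673 · 1679 · 661 · 776 ≡ 1933 (mod 2773).
Since 1933 ≠ 1, base 11 is a Fermat witness: 2773 is composite.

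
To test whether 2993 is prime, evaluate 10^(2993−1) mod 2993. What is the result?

2191

10^1 ≡ 10 (mod 2993)
10^2 ≡ 10^2 = 100 ≡ 100 (mod 2993)
10^4 ≡ 100^2 = 10000 ≡ 1021 (mod 2993)
10^8 ≡ 1021^2 = 1042441 ≡ 877 (mod 2993)
10^16 ≡ 877^2 = 769129 ≡ 2921 (mod 2993)
10^32 ≡ 2921^2 = 8532241 ≡ 2191 (mod 2993)
10^64 ≡ 2191^2 = 4800481 ≡ 2702 (mod 2993)
10^128 ≡ 2702^2 = 7300804 ≡ 877 (mod 2993)
10^256 ≡ 877^2 = 769129 ≡ 2921 (mod 2993)
10^512 ≡ 2921^2 = 8532241 ≡ 2191 (mod 2993)
10^1024 ≡ 2191^2 = 4800481 ≡ 2702 (mod 2993)
10^2048 ≡ 2702^2 = 7300804 ≡ 877 (mod 2993)
2992 = 2048 + 512 + 256 + 128 + 32 + 16 in binary powers of 2.
So 10^2992 ≡ 877 · 2191 · 2921 · 877 · 2191 · 2921 ≡ 2191 (mod 2993).
Since 2191 ≠ 1, base 10 is a Fermat witness: 2993 is composite.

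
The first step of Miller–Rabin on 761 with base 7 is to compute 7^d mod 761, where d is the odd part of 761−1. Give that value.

761 − 1 = 760 = 2^3 · 95, so d = 95.
7^1 ≡ 7 (mod 761)
7^2 ≡ 7^2 = 49 ≡ 49 (mod 761)
7^4 ≡ 49^2 = 2401 ≡ 118 (mod 761)
7^8 ≡ 118^2 = 13924 ≡ 226 (mod 761)
7^16 ≡ 226^2 = 51076 ≡ 89 (mod 761)
7^32 ≡ 89^2 = 7921 ≡ 311 (mod 761)
7^64 ≡ 311^2 = 96721 ≡ 74 (mod 761)
95 = 64 + 16 + 8 + 4 + 2 + 1 in binary powers of 2.
So 7^95 ≡ 74 · 89 · 226 · 118 · 49 · 7 ≡ 135 (mod 761).
Squaring chain: 135 → 722 → 760; reaches −1, so base 7 does not prove 761 composite.

135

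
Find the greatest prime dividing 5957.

5957 = 7 · 851
851 = 23 · 37
37 is prime.
So 5957 = 7 · 23 · 37; the largest prime factor is 37.

37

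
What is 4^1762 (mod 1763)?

4^1 ≡ 4 (mod 1763)
4^2 ≡ 4^2 = 16 ≡ 16 (mod 1763)
4^4 ≡ 16^2 = 256 ≡ 256 (mod 1763)
4^8 ≡ 256^2 = 65536 ≡ 305 (mod 1763)
4^16 ≡ 305^2 = 93025 ≡ 1349 (mod 1763)
4^32 ≡ 1349^2 = 1819801 ≡ 385 (mod 1763)
4^64 ≡ 385^2 = 148225 ≡ 133 (mod 1763)
4^128 ≡ 133^2 = 17689 ≡ 59 (mod 1763)
4^256 ≡ 59^2 = 3481 ≡ 1718 (mod 1763)
4^512 ≡ 1718^2 = 2951524 ≡ 262 (mod 1763)
4^1024 ≡ 262^2 = 68644 ≡ 1650 (mod 1763)
1762 = 1024 + 512 + 128 + 64 + 32 + 2 in binary powers of 2.
So 4^1762 ≡ 1650 · 262 · 59 · 133 · 385 · 16 ≡ 508 (mod 1763).
Since 508 ≠ 1, base 4 is a Fermat witness: 1763 is composite.

508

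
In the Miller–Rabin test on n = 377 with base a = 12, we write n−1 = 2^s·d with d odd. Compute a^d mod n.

377 − 1 = 376 = 2^3 · 47, so d = 47.
12^1 ≡ 12 (mod 377)
12^2 ≡ 12^2 = 144 ≡ 144 (mod 377)
12^4 ≡ 144^2 = 20736 ≡ 1 (mod 377)
12^8 ≡ 1^2 = 1 ≡ 1 (mod 377)
12^16 ≡ 1^2 = 1 ≡ 1 (mod 377)
12^32 ≡ 1^2 = 1 ≡ 1 (mod 377)
47 = 32 + 8 + 4 + 2 + 1 in binary powers of 2.
So 12^47 ≡ 1 · 1 · 1 · 144 · 12 ≡ 220 (mod 377).
Squaring chain: 220 → 144 → 1; never reaches −1, so base 12 is a Miller–Rabin witness that 377 is composite.

220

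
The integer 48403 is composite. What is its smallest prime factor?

97

48403 is odd.
Digit sum 19, not divisible by 3.
Ends in 3: not divisible by 5.
7: 48403 = 7·6914 + 5
11: 48403 = 11·4400 + 3
13: 48403 = 13·3723 + 4
17: 48403 = 17·2847 + 4
19: 48403 = 19·2547 + 10
23: 48403 = 23·2104 + 11
29: 48403 = 29·1669 + 2
31: 48403 = 31·1561 + 12
37: 48403 = 37·1308 + 7
41: 48403 = 41·1180 + 23
43: 48403 = 43·1125 + 28
47: 48403 = 47·1029 + 40
53: 48403 = 53·913 + 14
59: 48403 = 59·820 + 23
61: 48403 = 61·793 + 30
67: 48403 = 67·722 + 29
71: 48403 = 71·681 + 52
73: 48403 = 73·663 + 4
79: 48403 = 79·612 + 55
83: 48403 = 83·583 + 14
89: 48403 = 89·543 + 76
97: 48403 = 97·499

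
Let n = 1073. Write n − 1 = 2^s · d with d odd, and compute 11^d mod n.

677

1073 − 1 = 1072 = 2^4 · 67, so d = 67.
11^1 ≡ 11 (mod 1073)
11^2 ≡ 11^2 = 121 ≡ 121 (mod 1073)
11^4 ≡ 121^2 = 14641 ≡ 692 (mod 1073)
11^8 ≡ 692^2 = 478864 ≡ 306 (mod 1073)
11^16 ≡ 306^2 = 93636 ≡ 285 (mod 1073)
11^32 ≡ 285^2 = 81225 ≡ 750 (mod 1073)
11^64 ≡ 750^2 = 562500 ≡ 248 (mod 1073)
67 = 64 + 2 + 1 in binary powers of 2.
So 11^67 ≡ 248 · 121 · 11 ≡ 677 (mod 1073).
Squaring chain: 677 → 158 → 285 → 750; never reaches −1, so base 11 is a Miller–Rabin witness that 1073 is composite.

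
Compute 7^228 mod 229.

1

7^1 ≡ 7 (mod 229)
7^2 ≡ 7^2 = 49 ≡ 49 (mod 229)
7^4 ≡ 49^2 = 2401 ≡ 111 (mod 229)
7^8 ≡ 111^2 = 12321 ≡ 184 (mod 229)
7^16 ≡ 184^2 = 33856 ≡ 193 (mod 229)
7^32 ≡ 193^2 = 37249 ≡ 151 (mod 229)
7^64 ≡ 151^2 = 22801 ≡ 130 (mod 229)
7^128 ≡ 130^2 = 16900 ≡ 183 (mod 229)
228 = 128 + 64 + 32 + 4 in binary powers of 2.
So 7^228 ≡ 183 · 130 · 151 · 111 ≡ 1 (mod 229).
Since the result is 1, base 7 gives no evidence that 229 is composite.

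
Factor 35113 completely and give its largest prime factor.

35113 = 13 · 2701
2701 = 37 · 73
73 is prime.
So 35113 = 13 · 37 · 73; the largest prime factor is 73.

73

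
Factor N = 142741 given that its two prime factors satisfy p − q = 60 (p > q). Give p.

409

Since p = q + 60, we have 142741 = q(q + 60), so q² + 60q − 142741 = 0.
Discriminant: 60² + 4·142741 = 3600 + 570964 = 574564; √574564 = 758.
q = (−60 + 758)/2 = 349, and p = q + 60 = 409.
Check: 349 · 409 = 142741.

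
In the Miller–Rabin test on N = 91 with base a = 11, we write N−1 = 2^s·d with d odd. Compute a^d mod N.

91 − 1 = 90 = 2^1 · 45, so d = 45.
11^1 ≡ 11 (mod 91)
11^2 ≡ 11^2 = 121 ≡ 30 (mod 91)
11^4 ≡ 30^2 = 900 ≡ 81 (mod 91)
11^8 ≡ 81^2 = 6561 ≡ 9 (mod 91)
11^16 ≡ 9^2 = 81 ≡ 81 (mod 91)
11^32 ≡ 81^2 = 6561 ≡ 9 (mod 91)
45 = 32 + 8 + 4 + 1 in binary powers of 2.
So 11^45 ≡ 9 · 9 · 81 · 11 ≡ 8 (mod 91).
Squaring chain: 8; never reaches −1, so base 11 is a Miller–Rabin witness that 91 is composite.

8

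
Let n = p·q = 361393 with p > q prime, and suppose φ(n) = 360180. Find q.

φ(n) = (p−1)(q−1) = n − (p+q) + 1, so p + q = 361393 − 360180 + 1 = 1214.
p and q are the roots of t² − 1214t + 361393 = 0.
Discriminant: 1214² − 4·361393 = 1473796 − 1445572 = 28224; √28224 = 168.
q = (1214 − 168)/2 = 523, p = (1214 + 168)/2 = 691.
Check: 523 · 691 = 361393.

523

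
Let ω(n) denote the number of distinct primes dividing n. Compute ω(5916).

5916 = 2^2 · 1479
1479 = 3 · 493
493 = 17 · 29
5916 = 2^2 · 3 · 17 · 29, which has 4 distinct prime factors.

4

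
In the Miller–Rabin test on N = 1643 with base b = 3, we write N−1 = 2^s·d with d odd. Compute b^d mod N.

1532

1643 − 1 = 1642 = 2^1 · 821, so d = 821.
3^1 ≡ 3 (mod 1643)
3^2 ≡ 3^2 = 9 ≡ 9 (mod 1643)
3^4 ≡ 9^2 = 81 ≡ 81 (mod 1643)
3^8 ≡ 81^2 = 6561 ≡ 1632 (mod 1643)
3^16 ≡ 1632^2 = 2663424 ≡ 121 (mod 1643)
3^32 ≡ 121^2 = 14641 ≡ 1497 (mod 1643)
3^64 ≡ 1497^2 = 2241009 ≡ 1600 (mod 1643)
3^128 ≡ 1600^2 = 2560000 ≡ 206 (mod 1643)
3^256 ≡ 206^2 = 42436 ≡ 1361 (mod 1643)
3^512 ≡ 1361^2 = 1852321 ≡ 660 (mod 1643)
821 = 512 + 256 + 32 + 16 + 4 + 1 in binary powers of 2.
So 3^821 ≡ 660 · 1361 · 1497 · 121 · 81 · 3 ≡ 1532 (mod 1643).
Squaring chain: 1532; never reaches −1, so base 3 is a Miller–Rabin witness that 1643 is composite.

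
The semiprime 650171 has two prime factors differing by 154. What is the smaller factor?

733

Since p = q + 154, we have 650171 = q(q + 154), so q² + 154q − 650171 = 0.
Discriminant: 154² + 4·650171 = 23716 + 2600684 = 2624400; √2624400 = 1620.
q = (−154 + 1620)/2 = 733, and p = q + 154 = 887.
Check: 733 · 887 = 650171.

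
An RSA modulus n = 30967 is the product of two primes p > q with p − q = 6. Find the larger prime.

179

Since p = q + 6, we have 30967 = q(q + 6), so q² + 6q − 30967 = 0.
Discriminant: 6² + 4·30967 = 36 + 123868 = 123904; √123904 = 352.
q = (−6 + 352)/2 = 173, and p = q + 6 = 179.
Check: 173 · 179 = 30967.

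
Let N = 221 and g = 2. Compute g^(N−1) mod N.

2^1 ≡ 2 (mod 221)
2^2 ≡ 2^2 = 4 ≡ 4 (mod 221)
2^4 ≡ 4^2 = 16 ≡ 16 (mod 221)
2^8 ≡ 16^2 = 256 ≡ 35 (mod 221)
2^16 ≡ 35^2 = 1225 ≡ 120 (mod 221)
2^32 ≡ 120^2 = 14400 ≡ 35 (mod 221)
2^64 ≡ 35^2 = 1225 ≡ 120 (mod 221)
2^128 ≡ 120^2 = 14400 ≡ 35 (mod 221)
220 = 128 + 64 + 16 + 8 + 4 in binary powers of 2.
So 2^220 ≡ 35 · 120 · 120 · 35 · 16 ≡ 16 (mod 221).
Since 16 ≠ 1, base 2 is a Fermat witness: 221 is composite.

16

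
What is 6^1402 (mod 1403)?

6^1 ≡ 6 (mod 1403)
6^2 ≡ 6^2 = 36 ≡ 36 (mod 1403)
6^4 ≡ 36^2 = 1296 ≡ 1296 (mod 1403)
6^8 ≡ 1296^2 = 1679616 ≡ 225 (mod 1403)
6^16 ≡ 225^2 = 50625 ≡ 117 (mod 1403)
6^32 ≡ 117^2 = 13689 ≡ 1062 (mod 1403)
6^64 ≡ 1062^2 = 1127844 ≡ 1235 (mod 1403)
6^128 ≡ 1235^2 = 1525225 ≡ 164 (mod 1403)
6^256 ≡ 164^2 = 26896 ≡ 239 (mod 1403)
6^512 ≡ 239^2 = 57121 ≡ 1001 (mod 1403)
6^1024 ≡ 1001^2 = 1002001 ≡ 259 (mod 1403)
1402 = 1024 + 256 + 64 + 32 + 16 + 8 + 2 in binary powers of 2.
So 6^1402 ≡ 259 · 239 · 1235 · 1062 · 117 · 225 · 36 ≡ 899 (mod 1403).
Since 899 ≠ 1, base 6 is a Fermat witness: 1403 is composite.

899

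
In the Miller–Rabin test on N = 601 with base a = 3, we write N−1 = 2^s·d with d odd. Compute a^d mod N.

601 − 1 = 600 = 2^3 · 75, so d = 75.
3^1 ≡ 3 (mod 601)
3^2 ≡ 3^2 = 9 ≡ 9 (mod 601)
3^4 ≡ 9^2 = 81 ≡ 81 (mod 601)
3^8 ≡ 81^2 = 6561 ≡ 551 (mod 601)
3^16 ≡ 551^2 = 303601 ≡ 96 (mod 601)
3^32 ≡ 96^2 = 9216 ≡ 201 (mod 601)
3^64 ≡ 201^2 = 40401 ≡ 134 (mod 601)
75 = 64 + 8 + 2 + 1 in binary powers of 2.
So 3^75 ≡ 134 · 551 · 9 · 3 ≡ 1 (mod 601).
Since 3^d ≡ 1 (mod 601), base 3 does not prove 601 composite.

1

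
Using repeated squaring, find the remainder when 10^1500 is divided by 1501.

10^1 ≡ 10 (mod 1501)
10^2 ≡ 10^2 = 100 ≡ 100 (mod 1501)
10^4 ≡ 100^2 = 10000 ≡ 994 (mod 1501)
10^8 ≡ 994^2 = 988036 ≡ 378 (mod 1501)
10^16 ≡ 378^2 = 142884 ≡ 289 (mod 1501)
10^32 ≡ 289^2 = 83521 ≡ 966 (mod 1501)
10^64 ≡ 966^2 = 933156 ≡ 1035 (mod 1501)
10^128 ≡ 1035^2 = 1071225 ≡ 1012 (mod 1501)
10^256 ≡ 1012^2 = 1024144 ≡ 462 (mod 1501)
10^512 ≡ 462^2 = 213444 ≡ 302 (mod 1501)
10^1024 ≡ 302^2 = 91204 ≡ 1144 (mod 1501)
1500 = 1024 + 256 + 128 + 64 + 16 + 8 + 4 in binary powers of 2.
So 10^1500 ≡ 1144 · 462 · 1012 · 1035 · 289 · 378 · 994 ≡ 144 (mod 1501).
Since 144 ≠ 1, base 10 is a Fermat witness: 1501 is composite.

144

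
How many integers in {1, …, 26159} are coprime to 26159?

21600

Factor: 26159 = 7 · 37 · 101.
φ(26159) = (7−1) · (37−1) · (101−1) = 6 · 36 · 100 = 21600.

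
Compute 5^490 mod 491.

5^1 ≡ 5 (mod 491)
5^2 ≡ 5^2 = 25 ≡ 25 (mod 491)
5^4 ≡ 25^2 = 625 ≡ 134 (mod 491)
5^8 ≡ 134^2 = 17956 ≡ 280 (mod 491)
5^16 ≡ 280^2 = 78400 ≡ 331 (mod 491)
5^32 ≡ 331^2 = 109561 ≡ 68 (mod 491)
5^64 ≡ 68^2 = 4624 ≡ 205 (mod 491)
5^128 ≡ 205^2 = 42025 ≡ 290 (mod 491)
5^256 ≡ 290^2 = 84100 ≡ 139 (mod 491)
490 = 256 + 128 + 64 + 32 + 8 + 2 in binary powers of 2.
So 5^490 ≡ 139 · 290 · 205 · 68 · 280 · 25 ≡ 1 (mod 491).
Since the result is 1, base 5 gives no evidence that 491 is composite.

1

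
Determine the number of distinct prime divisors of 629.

629 = 17 · 37
629 = 17 · 37, which has 2 distinct prime factors.

2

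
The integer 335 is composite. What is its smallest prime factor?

335 is odd.
Digit sum 11, not divisible by 3.
Ends in 5: divisible by 5.

5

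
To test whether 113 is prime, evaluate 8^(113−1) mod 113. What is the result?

8^1 ≡ 8 (mod 113)
8^2 ≡ 8^2 = 64 ≡ 64 (mod 113)
8^4 ≡ 64^2 = 4096 ≡ 28 (mod 113)
8^8 ≡ 28^2 = 784 ≡ 106 (mod 113)
8^16 ≡ 106^2 = 11236 ≡ 49 (mod 113)
8^32 ≡ 49^2 = 2401 ≡ 28 (mod 113)
8^64 ≡ 28^2 = 784 ≡ 106 (mod 113)
112 = 64 + 32 + 16 in binary powers of 2.
So 8^112 ≡ 106 · 28 · 49 ≡ 1 (mod 113).
Since the result is 1, base 8 gives no evidence that 113 is composite.

1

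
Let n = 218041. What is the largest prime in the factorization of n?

218041 = 37 · 5893
5893 = 71 · 83
83 is prime.
So 218041 = 37 · 71 · 83; the largest prime factor is 83.

83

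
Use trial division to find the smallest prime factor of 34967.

34967 is odd.
Digit sum 29, not divisible by 3.
Ends in 7: not divisible by 5.
7: 34967 = 7·4995 + 2
11: 34967 = 11·3178 + 9
13: 34967 = 13·2689 + 10
17: 34967 = 17·2056 + 15
19: 34967 = 19·1840 + 7
23: 34967 = 23·1520 + 7
29: 34967 = 29·1205 + 22
31: 34967 = 31·1127 + 30
37: 34967 = 37·945 + 2
41: 34967 = 41·852 + 35
43: 34967 = 43·813 + 8
47: 34967 = 47·743 + 46
53: 34967 = 53·659 + 40
59: 34967 = 59·592 + 39
61: 34967 = 61·573 + 14
67: 34967 = 67·521 + 60
71: 34967 = 71·492 + 35
73: 34967 = 73·479

73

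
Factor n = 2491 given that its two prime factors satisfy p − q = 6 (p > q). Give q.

47

Since p = q + 6, we have 2491 = q(q + 6), so q² + 6q − 2491 = 0.
Discriminant: 6² + 4·2491 = 36 + 9964 = 10000; √10000 = 100.
q = (−6 + 100)/2 = 47, and p = q + 6 = 53.
Check: 47 · 53 = 2491.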